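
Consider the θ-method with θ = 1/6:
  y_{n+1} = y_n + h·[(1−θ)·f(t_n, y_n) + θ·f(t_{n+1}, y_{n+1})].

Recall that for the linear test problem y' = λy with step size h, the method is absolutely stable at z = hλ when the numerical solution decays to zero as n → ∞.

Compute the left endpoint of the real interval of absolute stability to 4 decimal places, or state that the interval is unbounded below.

z* = -3.0000.

On y'=λy, z=hλ:
  y_{n+1} = y_n + z·[5/6·y_n + 1/6·y_{n+1}] ⇒ (1 − 1/6z)y_{n+1} = (1 + 5/6z)y_n
  ⇒ R(z) = (1 + 5/6z)/(1 − 1/6z).

Find x<0 with |R(x)|<1.
x=-1.09: |R|=0.0776
R=−1: 1+5/6x = −1+1/6x ⇒ -2/3x=2 ⇒ x=2/(-2/3)=-3.0000
Confirm numerically:
  x=-2.332: |R|=0.67931 <1
  x=-2.274: |R|=0.64902 <1
  x=-2.077: |R|=0.54290 <1
  x=-1.975: |R|=0.48589 <1
  x=-3.380: |R|=1.16205 >1
  x=-3.148: |R|=1.06471 >1
So |R|<1 on (-3.0000, 0).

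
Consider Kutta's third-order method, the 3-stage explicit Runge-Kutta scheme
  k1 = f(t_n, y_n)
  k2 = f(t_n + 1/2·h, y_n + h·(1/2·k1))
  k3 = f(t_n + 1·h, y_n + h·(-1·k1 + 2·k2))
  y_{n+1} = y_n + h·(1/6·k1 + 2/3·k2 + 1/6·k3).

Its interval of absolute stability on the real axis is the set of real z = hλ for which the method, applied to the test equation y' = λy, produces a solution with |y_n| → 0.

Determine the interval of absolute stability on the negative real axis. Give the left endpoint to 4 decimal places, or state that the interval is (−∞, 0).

With y'=λy (z=hλ):
  order 3, 3-stage ⇒ R(z)=1+z+z^2/2+z^3/6
  (e.g. R(-0.44)=0.64260, |R|=0.64260)

Find x<0 with |R(x)|<1.
x=-0.44: |R|=0.6426
|R(-2.75)|=1.4349 |R(-1.35)|=0.1512 |R(-1.23)|=0.2163
Bisect:
  x_lo=-3.1688 |R|=2.4514  x_hi=-0.1741 |R|=0.8401
  mid=-1.67149 |R|=0.05287 →hi
  mid=-2.42016 |R|=0.85413 →hi
  mid=-2.79450 |R|=1.52703 →lo
  mid=-2.60733 |R|=1.16243 →lo
  mid=-2.51375 |R|=1.00165 →lo
  mid=-2.46695 |R|=0.92628 →hi
  mid=-2.49035 |R|=0.96356 →hi
  mid=-2.50205 |R|=0.98250 →hi
  mid=-2.50790 |R|=0.99205 →hi
  mid=-2.51082 |R|=0.99684 →hi
  ...
  [-2.51283,-2.51265] ⇒ x*=-2.5127
Interval (-2.5127, 0).

z∈(-2.5127,0).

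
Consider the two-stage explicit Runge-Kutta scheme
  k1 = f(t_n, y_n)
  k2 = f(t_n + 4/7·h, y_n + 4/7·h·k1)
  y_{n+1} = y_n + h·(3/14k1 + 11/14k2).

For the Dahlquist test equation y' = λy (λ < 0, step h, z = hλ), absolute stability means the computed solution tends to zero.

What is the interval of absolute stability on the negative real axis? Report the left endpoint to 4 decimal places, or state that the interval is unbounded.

z∈(-2.2273,0).

Set f=λy, z=hλ:
  k1=λy_n ⇒ h·k1=z·y_n;  k2=λ(1+4/7z)y_n ⇒ h·k2=z(1+4/7z)y_n
  y_{n+1}/y_n = 1 + 3/14z + 11/14z(1+4/7z) = 1 + z + 22/49z²
  ⇒ R(z) = 1 + z + 22/49z².

Find x<0 with |R(x)|<1.
x=-0.81: |R|=0.4846
R=1: x+22/49x²=0 ⇒ x=−49/22=-2.2273; min R=1−1/(4·22/49)=0.4432>−1
Confirm numerically:
  x=-2.166: |R|=0.94041 <1
  x=-1.823: |R|=0.66911 <1
  x=-1.683: |R|=0.58873 <1
  x=-2.772: |R|=1.67795 >1
  x=-2.555: |R|=1.37595 >1
  x=-2.412: |R|=1.20005 >1
Stable set (-2.2273, 0).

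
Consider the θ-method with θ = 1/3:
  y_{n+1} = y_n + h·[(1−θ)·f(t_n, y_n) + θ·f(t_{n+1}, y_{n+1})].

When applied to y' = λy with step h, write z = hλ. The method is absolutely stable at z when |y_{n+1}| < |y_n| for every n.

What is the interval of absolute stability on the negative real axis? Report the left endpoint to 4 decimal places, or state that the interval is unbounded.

z∈(-6.0000,0).

Test eqn y'=λy, z=hλ:
  y_{n+1} = y_n + z·[2/3·y_n + 1/3·y_{n+1}] ⇒ (1 − 1/3z)y_{n+1} = (1 + 2/3z)y_n
  R(z) = (1 + 2/3z)/(1 − 1/3z).

Find x<0 with |R(x)|<1.
x=-1.01: |R|=0.2444
R=−1: 1+2/3x = −1+1/3x ⇒ -1/3x=2 ⇒ x=2/(-1/3)=-6.0000
Confirm numerically:
  x=-5.264: |R|=0.91094 <1
  x=-2.960: |R|=0.48993 <1
  x=-2.414: |R|=0.33764 <1
  x=-6.367: |R|=1.03918 >1
  x=-6.306: |R|=1.03288 >1
Stable set (-6.0000, 0).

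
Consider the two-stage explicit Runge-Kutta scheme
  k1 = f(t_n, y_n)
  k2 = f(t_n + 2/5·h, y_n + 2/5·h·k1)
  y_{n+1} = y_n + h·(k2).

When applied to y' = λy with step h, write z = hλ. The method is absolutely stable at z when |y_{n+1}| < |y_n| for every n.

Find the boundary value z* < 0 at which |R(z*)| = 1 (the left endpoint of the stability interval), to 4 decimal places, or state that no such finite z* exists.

left endpoint -2.5000.

With y'=λy (z=hλ):
  k1=λy_n ⇒ h·k1=z·y_n;  k2=λ(1+2/5z)y_n ⇒ h·k2=z(1+2/5z)y_n
  y_{n+1}/y_n = 1 + z(1+2/5z) = 1 + z + 2/5z²
  ⇒ R(z) = 1 + z + 2/5z².

Boundary: |R(x)|=1, x<0.
x=-0.42: |R|=0.6506
R=1: x+2/5x²=0 ⇒ x=−5/2=-2.5000; min R=1−1/(4·2/5)=0.3750>−1
Confirm numerically:
  x=-2.458: |R|=0.95871 <1
  x=-2.203: |R|=0.73828 <1
  x=-1.948: |R|=0.56988 <1
  x=-1.662: |R|=0.44290 <1
  x=-3.007: |R|=1.60982 >1
  x=-2.768: |R|=1.29673 >1
Interval (-2.5000, 0).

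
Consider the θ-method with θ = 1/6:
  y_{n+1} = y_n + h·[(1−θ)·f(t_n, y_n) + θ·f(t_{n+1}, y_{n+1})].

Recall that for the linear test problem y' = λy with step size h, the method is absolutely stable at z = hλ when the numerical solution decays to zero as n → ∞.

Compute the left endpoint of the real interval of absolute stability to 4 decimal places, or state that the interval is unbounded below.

left endpoint -3.0000.

On y'=λy, z=hλ:
  y_{n+1} = y_n + z·[5/6·y_n + 1/6·y_{n+1}] ⇒ (1 − 1/6z)y_{n+1} = (1 + 5/6z)y_n
  Hence R(z) = (1 + 5/6z)/(1 − 1/6z).

Need |R(x)|<1, x<0.
x=-1.35: |R|=0.1020
R=−1: 1+5/6x = −1+1/6x ⇒ -2/3x=2 ⇒ x=2/(-2/3)=-3.0000
Confirm numerically:
  x=-2.268: |R|=0.64586 <1
  x=-1.685: |R|=0.31555 <1
  x=-1.614: |R|=0.27187 <1
  x=-3.333: |R|=1.14272 >1
  x=-3.111: |R|=1.04873 >1
  x=-3.062: |R|=1.02737 >1
Stable set (-3.0000, 0).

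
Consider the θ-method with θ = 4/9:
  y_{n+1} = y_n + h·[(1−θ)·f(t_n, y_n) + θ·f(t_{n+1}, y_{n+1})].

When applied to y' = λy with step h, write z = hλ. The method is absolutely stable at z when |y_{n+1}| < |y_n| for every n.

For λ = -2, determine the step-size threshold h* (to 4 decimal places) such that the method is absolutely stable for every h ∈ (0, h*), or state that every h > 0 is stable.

Test eqn y'=λy, z=hλ:
  y_{n+1} = y_n + z·[5/9·y_n + 4/9·y_{n+1}] ⇒ (1 − 4/9z)y_{n+1} = (1 + 5/9z)y_n
  Hence R(z) = (1 + 5/9z)/(1 − 4/9z).

Boundary: |R(x)|=1, x<0.
x=-0.61: |R|=0.5201
R=−1: 1+5/9x = −1+4/9x ⇒ -1/9x=2 ⇒ x=2/(-1/9)=-18.0000
Confirm numerically:
  x=-12.326: |R|=0.90268 <1
  x=-9.547: |R|=0.82087 <1
  x=-9.363: |R|=0.81407 <1
  x=-8.481: |R|=0.77824 <1
  x=-18.357: |R|=1.00433 >1
  x=-18.313: |R|=1.00381 >1
Stable set (-18.0000, 0).

(-18.0000,0); λ=-2 ⇒ h* = (18)/2 = 9.0000.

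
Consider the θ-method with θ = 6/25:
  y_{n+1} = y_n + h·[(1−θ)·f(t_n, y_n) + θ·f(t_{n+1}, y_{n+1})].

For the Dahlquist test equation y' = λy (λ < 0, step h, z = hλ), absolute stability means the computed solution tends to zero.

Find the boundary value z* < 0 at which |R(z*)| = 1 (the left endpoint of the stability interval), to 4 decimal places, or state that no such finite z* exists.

left endpoint -3.8462.

Test eqn y'=λy, z=hλ:
  y_{n+1} = y_n + z·[19/25·y_n + 6/25·y_{n+1}] ⇒ (1 − 6/25z)y_{n+1} = (1 + 19/25z)y_n
  R(z) = (1 + 19/25z)/(1 − 6/25z).

Boundary: |R(x)|=1, x<0.
x=-0.88: |R|=0.2734
R=−1: 1+19/25x = −1+6/25x ⇒ -13/25x=2 ⇒ x=2/(-13/25)=-3.8462
Confirm numerically:
  x=-3.193: |R|=0.80771 <1
  x=-2.097: |R|=0.39495 <1
  x=-1.746: |R|=0.23041 <1
  x=-4.072: |R|=1.05939 >1
  x=-3.965: |R|=1.03167 >1
So |R|<1 on (-3.8462, 0).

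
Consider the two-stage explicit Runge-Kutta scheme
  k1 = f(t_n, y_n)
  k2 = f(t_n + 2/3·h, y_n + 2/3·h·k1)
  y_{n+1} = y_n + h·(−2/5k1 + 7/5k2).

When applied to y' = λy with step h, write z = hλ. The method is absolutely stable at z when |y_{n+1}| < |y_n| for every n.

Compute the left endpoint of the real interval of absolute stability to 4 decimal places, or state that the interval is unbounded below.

left endpoint -1.0714.

Set f=λy, z=hλ:
  k1=λy_n ⇒ h·k1=z·y_n;  k2=λ(1+2/3z)y_n ⇒ h·k2=z(1+2/3z)y_n
  y_{n+1}/y_n = 1 − 2/5z + 7/5z(1+2/3z) = 1 + z + 14/15z²
  so R(z) = 1 + z + 14/15z².

Boundary: |R(x)|=1, x<0.
x=-0.31: |R|=0.7797
R=1: x+14/15x²=0 ⇒ x=−15/14=-1.0714; min R=1−1/(4·14/15)=0.7321>−1
Confirm numerically:
  x=-0.977: |R|=0.91389 <1
  x=-0.874: |R|=0.83895 <1
  x=-0.830: |R|=0.81297 <1
  x=-0.801: |R|=0.79783 <1
  x=-1.507: |R|=1.61265 >1
  x=-1.494: |R|=1.58923 >1
So |R|<1 on (-1.0714, 0).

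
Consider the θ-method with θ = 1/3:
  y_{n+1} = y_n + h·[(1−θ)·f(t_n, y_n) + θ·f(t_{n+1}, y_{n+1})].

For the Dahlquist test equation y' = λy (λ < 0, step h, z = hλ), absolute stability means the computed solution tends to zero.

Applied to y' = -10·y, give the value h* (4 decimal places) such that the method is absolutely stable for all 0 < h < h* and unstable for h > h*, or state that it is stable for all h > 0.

On y'=λy, z=hλ:
  y_{n+1} = y_n + z·[2/3·y_n + 1/3·y_{n+1}] ⇒ (1 − 1/3z)y_{n+1} = (1 + 2/3z)y_n
  Hence R(z) = (1 + 2/3z)/(1 − 1/3z).

Solve |R(x)|<1 on ℝ⁻.
x=-0.97: |R|=0.2670
R=−1: 1+2/3x = −1+1/3x ⇒ -1/3x=2 ⇒ x=2/(-1/3)=-6.0000
Confirm numerically:
  x=-5.651: |R|=0.95966 <1
  x=-5.638: |R|=0.95809 <1
  x=-3.436: |R|=0.60162 <1
  x=-6.501: |R|=1.05273 >1
  x=-6.435: |R|=1.04610 >1
  x=-6.134: |R|=1.01467 >1
So |R|<1 on (-6.0000, 0).

(-6.0000,0); λ=-10 ⇒ h* = (6)/10 = 0.6000.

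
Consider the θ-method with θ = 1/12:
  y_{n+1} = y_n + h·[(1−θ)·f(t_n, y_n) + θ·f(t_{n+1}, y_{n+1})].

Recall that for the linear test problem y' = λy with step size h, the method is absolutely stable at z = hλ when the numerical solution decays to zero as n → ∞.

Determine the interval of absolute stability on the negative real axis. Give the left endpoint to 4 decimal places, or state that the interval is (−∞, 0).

With y'=λy (z=hλ):
  y_{n+1} = y_n + z·[11/12·y_n + 1/12·y_{n+1}] ⇒ (1 − 1/12z)y_{n+1} = (1 + 11/12z)y_n
  ⇒ R(z) = (1 + 11/12z)/(1 − 1/12z).

Need |R(x)|<1, x<0.
x=-1.12: |R|=0.0244
R=−1: 1+11/12x = −1+1/12x ⇒ -5/6x=2 ⇒ x=2/(-5/6)=-2.4000
Confirm numerically:
  x=-2.263: |R|=0.90395 <1
  x=-1.986: |R|=0.70399 <1
  x=-1.203: |R|=0.09339 <1
  x=-1.079: |R|=0.01002 <1
  x=-2.834: |R|=1.29257 >1
  x=-2.645: |R|=1.16729 >1
Interval (-2.4000, 0).

(-2.4000, 0).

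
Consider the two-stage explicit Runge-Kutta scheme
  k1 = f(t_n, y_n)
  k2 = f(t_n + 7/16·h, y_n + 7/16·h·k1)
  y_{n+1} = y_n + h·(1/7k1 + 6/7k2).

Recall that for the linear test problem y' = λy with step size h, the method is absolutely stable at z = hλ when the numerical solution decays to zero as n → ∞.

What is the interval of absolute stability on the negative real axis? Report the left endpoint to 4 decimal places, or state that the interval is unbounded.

With y'=λy (z=hλ):
  k1=λy_n ⇒ h·k1=z·y_n;  k2=λ(1+7/16z)y_n ⇒ h·k2=z(1+7/16z)y_n
  y_{n+1}/y_n = 1 + 1/7z + 6/7z(1+7/16z) = 1 + z + 3/8z²
  R(z) = 1 + z + 3/8z².

Solve |R(x)|<1 on ℝ⁻.
x=-0.49: |R|=0.6000
R=1: x+3/8x²=0 ⇒ x=−8/3=-2.6667; min R=1−1/(4·3/8)=0.3333>−1
Confirm numerically:
  x=-1.921: |R|=0.46284 <1
  x=-1.528: |R|=0.34754 <1
  x=-1.139: |R|=0.34750 <1
  x=-1.121: |R|=0.35024 <1
  x=-2.901: |R|=1.25493 >1
  x=-2.726: |R|=1.06065 >1
Stable set (-2.6667, 0).

(-2.6667, 0).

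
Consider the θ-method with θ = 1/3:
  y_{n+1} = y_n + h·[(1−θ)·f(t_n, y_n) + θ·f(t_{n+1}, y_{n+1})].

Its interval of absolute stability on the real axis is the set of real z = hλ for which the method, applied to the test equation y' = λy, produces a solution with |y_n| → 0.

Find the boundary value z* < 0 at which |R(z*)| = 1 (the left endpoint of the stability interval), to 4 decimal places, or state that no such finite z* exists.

z* = -6.0000.

On y'=λy, z=hλ:
  y_{n+1} = y_n + z·[2/3·y_n + 1/3·y_{n+1}] ⇒ (1 − 1/3z)y_{n+1} = (1 + 2/3z)y_n
  ⇒ R(z) = (1 + 2/3z)/(1 − 1/3z).

Find x<0 with |R(x)|<1.
x=-1.26: |R|=0.1127
R=−1: 1+2/3x = −1+1/3x ⇒ -1/3x=2 ⇒ x=2/(-1/3)=-6.0000
Confirm numerically:
  x=-5.860: |R|=0.98420 <1
  x=-5.132: |R|=0.89326 <1
  x=-4.886: |R|=0.85874 <1
  x=-4.519: |R|=0.80303 <1
  x=-6.391: |R|=1.04164 >1
  x=-6.073: |R|=1.00805 >1
So |R|<1 on (-6.0000, 0).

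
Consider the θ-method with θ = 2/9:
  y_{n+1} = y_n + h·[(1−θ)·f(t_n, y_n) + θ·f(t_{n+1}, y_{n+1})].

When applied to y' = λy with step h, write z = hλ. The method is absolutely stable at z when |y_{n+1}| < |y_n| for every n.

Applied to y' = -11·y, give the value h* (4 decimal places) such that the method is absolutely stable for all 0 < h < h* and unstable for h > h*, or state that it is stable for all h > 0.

Test eqn y'=λy, z=hλ:
  y_{n+1} = y_n + z·[7/9·y_n + 2/9·y_{n+1}] ⇒ (1 − 2/9z)y_{n+1} = (1 + 7/9z)y_n
  ⇒ R(z) = (1 + 7/9z)/(1 − 2/9z).

Find x<0 with |R(x)|<1.
x=-1.53: |R|=0.1418
R=−1: 1+7/9x = −1+2/9x ⇒ -5/9x=2 ⇒ x=2/(-5/9)=-3.6000
Confirm numerically:
  x=-3.553: |R|=0.98541 <1
  x=-3.376: |R|=0.92890 <1
  x=-3.257: |R|=0.88945 <1
  x=-2.118: |R|=0.44016 <1
  x=-3.879: |R|=1.08324 >1
  x=-3.854: |R|=1.07601 >1
  x=-3.676: |R|=1.02324 >1
Interval (-3.6000, 0).

(-3.6000,0); λ=-11 ⇒ h* = (18/5)/11 = 0.3273.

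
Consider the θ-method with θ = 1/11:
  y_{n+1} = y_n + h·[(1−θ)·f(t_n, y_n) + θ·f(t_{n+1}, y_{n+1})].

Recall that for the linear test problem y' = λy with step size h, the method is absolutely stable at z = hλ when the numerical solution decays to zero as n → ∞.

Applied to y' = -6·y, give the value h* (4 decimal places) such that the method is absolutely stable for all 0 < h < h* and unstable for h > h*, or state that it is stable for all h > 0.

Test eqn y'=λy, z=hλ:
  y_{n+1} = y_n + z·[10/11·y_n + 1/11·y_{n+1}] ⇒ (1 − 1/11z)y_{n+1} = (1 + 10/11z)y_n
  Hence R(z) = (1 + 10/11z)/(1 − 1/11z).

Find x<0 with |R(x)|<1.
x=-0.75: |R|=0.2979
R=−1: 1+10/11x = −1+1/11x ⇒ -9/11x=2 ⇒ x=2/(-9/11)=-2.4444
Confirm numerically:
  x=-2.422: |R|=0.98495 <1
  x=-2.345: |R|=0.93293 <1
  x=-1.400: |R|=0.24194 <1
  x=-1.194: |R|=0.07709 <1
  x=-3.033: |R|=1.37747 >1
  x=-2.663: |R|=1.14397 >1
  x=-2.645: |R|=1.13228 >1
So |R|<1 on (-2.4444, 0).

(-2.4444,0); λ=-6 ⇒ h* = (22/9)/6 = 0.4074.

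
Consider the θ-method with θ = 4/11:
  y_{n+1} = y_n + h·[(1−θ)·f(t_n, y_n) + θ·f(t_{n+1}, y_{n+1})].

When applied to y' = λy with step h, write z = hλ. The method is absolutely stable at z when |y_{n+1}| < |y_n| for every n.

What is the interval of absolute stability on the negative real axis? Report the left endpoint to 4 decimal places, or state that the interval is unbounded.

Set f=λy, z=hλ:
  y_{n+1} = y_n + z·[7/11·y_n + 4/11·y_{n+1}] ⇒ (1 − 4/11z)y_{n+1} = (1 + 7/11z)y_n
  R(z) = (1 + 7/11z)/(1 − 4/11z).

Solve |R(x)|<1 on ℝ⁻.
x=-0.45: |R|=0.6133
R=−1: 1+7/11x = −1+4/11x ⇒ -3/11x=2 ⇒ x=2/(-3/11)=-7.3333
Confirm numerically:
  x=-3.663: |R|=0.57075 <1
  x=-3.595: |R|=0.55812 <1
  x=-3.570: |R|=0.55340 <1
  x=-7.905: |R|=1.04024 >1
  x=-7.891: |R|=1.03931 >1
  x=-7.870: |R|=1.03790 >1
Stable set (-7.3333, 0).

(-7.3333, 0).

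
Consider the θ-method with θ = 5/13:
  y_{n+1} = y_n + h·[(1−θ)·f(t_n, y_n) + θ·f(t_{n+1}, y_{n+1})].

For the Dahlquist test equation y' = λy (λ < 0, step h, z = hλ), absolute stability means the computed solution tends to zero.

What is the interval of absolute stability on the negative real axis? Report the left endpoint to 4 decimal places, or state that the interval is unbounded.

z∈(-8.6667,0).

On y'=λy, z=hλ:
  y_{n+1} = y_n + z·[8/13·y_n + 5/13·y_{n+1}] ⇒ (1 − 5/13z)y_{n+1} = (1 + 8/13z)y_n
  so R(z) = (1 + 8/13z)/(1 − 5/13z).

Find x<0 with |R(x)|<1.
x=-0.73: |R|=0.4300
R=−1: 1+8/13x = −1+5/13x ⇒ -3/13x=2 ⇒ x=2/(-3/13)=-8.6667
Confirm numerically:
  x=-6.272: |R|=0.83805 <1
  x=-6.104: |R|=0.82335 <1
  x=-5.142: |R|=0.72684 <1
  x=-3.711: |R|=0.52885 <1
  x=-9.084: |R|=1.02143 >1
  x=-8.690: |R|=1.00124 >1
Interval (-8.6667, 0).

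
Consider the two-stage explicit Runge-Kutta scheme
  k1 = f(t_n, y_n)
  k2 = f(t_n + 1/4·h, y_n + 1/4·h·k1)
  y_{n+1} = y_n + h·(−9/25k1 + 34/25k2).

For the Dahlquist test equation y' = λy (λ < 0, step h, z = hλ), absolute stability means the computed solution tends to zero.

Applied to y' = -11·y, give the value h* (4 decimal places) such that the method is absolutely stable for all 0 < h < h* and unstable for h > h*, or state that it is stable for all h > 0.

(-2.9412,0); λ=-11 ⇒ h* = (50/17)/11 = 0.2674.

On y'=λy, z=hλ:
  k1=λy_n ⇒ h·k1=z·y_n;  k2=λ(1+1/4z)y_n ⇒ h·k2=z(1+1/4z)y_n
  y_{n+1}/y_n = 1 − 9/25z + 34/25z(1+1/4z) = 1 + z + 17/50z²
  ⇒ R(z) = 1 + z + 17/50z².

Solve |R(x)|<1 on ℝ⁻.
x=-0.3: |R|=0.7306
R=1: x+17/50x²=0 ⇒ x=−50/17=-2.9412; min R=1−1/(4·17/50)=0.2647>−1
Confirm numerically:
  x=-2.874: |R|=0.93436 <1
  x=-2.697: |R|=0.77610 <1
  x=-2.210: |R|=0.45059 <1
  x=-1.460: |R|=0.26474 <1
  x=-3.401: |R|=1.53171 >1
  x=-3.317: |R|=1.42385 >1
  x=-3.237: |R|=1.32558 >1
Stable set (-2.9412, 0).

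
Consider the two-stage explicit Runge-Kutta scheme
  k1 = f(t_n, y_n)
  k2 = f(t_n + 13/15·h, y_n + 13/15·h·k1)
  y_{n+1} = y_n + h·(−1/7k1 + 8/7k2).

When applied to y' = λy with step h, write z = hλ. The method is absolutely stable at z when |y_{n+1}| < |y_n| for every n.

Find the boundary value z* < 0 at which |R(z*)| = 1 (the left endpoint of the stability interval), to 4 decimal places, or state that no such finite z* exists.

Set f=λy, z=hλ:
  k1=λy_n ⇒ h·k1=z·y_n;  k2=λ(1+13/15z)y_n ⇒ h·k2=z(1+13/15z)y_n
  y_{n+1}/y_n = 1 − 1/7z + 8/7z(1+13/15z) = 1 + z + 104/105z²
  R(z) = 1 + z + 104/105z².

Solve |R(x)|<1 on ℝ⁻.
x=-0.97: |R|=0.9619
R=1: x+104/105x²=0 ⇒ x=−105/104=-1.0096; min R=1−1/(4·104/105)=0.7476>−1
Confirm numerically:
  x=-0.699: |R|=0.78495 <1
  x=-0.680: |R|=0.77800 <1
  x=-0.637: |R|=0.76490 <1
  x=-1.440: |R|=1.61385 >1
  x=-1.432: |R|=1.59909 >1
  x=-1.168: |R|=1.18323 >1
Interval (-1.0096, 0).

z* = -1.0096.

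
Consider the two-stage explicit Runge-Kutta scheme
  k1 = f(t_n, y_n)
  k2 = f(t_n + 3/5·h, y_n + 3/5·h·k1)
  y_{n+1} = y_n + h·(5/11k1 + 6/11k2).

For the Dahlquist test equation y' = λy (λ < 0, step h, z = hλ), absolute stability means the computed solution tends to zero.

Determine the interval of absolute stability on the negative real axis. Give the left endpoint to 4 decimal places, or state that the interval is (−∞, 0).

Test eqn y'=λy, z=hλ:
  k1=λy_n ⇒ h·k1=z·y_n;  k2=λ(1+3/5z)y_n ⇒ h·k2=z(1+3/5z)y_n
  y_{n+1}/y_n = 1 + 5/11z + 6/11z(1+3/5z) = 1 + z + 18/55z²
  so R(z) = 1 + z + 18/55z².

Boundary: |R(x)|=1, x<0.
x=-1.39: |R|=0.2423
R=1: x+18/55x²=0 ⇒ x=−55/18=-3.0556; min R=1−1/(4·18/55)=0.2361>−1
Confirm numerically:
  x=-2.604: |R|=0.61518 <1
  x=-2.016: |R|=0.31412 <1
  x=-1.416: |R|=0.24020 <1
  x=-3.518: |R|=1.53243 >1
  x=-3.400: |R|=1.38327 >1
  x=-3.085: |R|=1.02973 >1
So |R|<1 on (-3.0556, 0).

(-3.0556, 0).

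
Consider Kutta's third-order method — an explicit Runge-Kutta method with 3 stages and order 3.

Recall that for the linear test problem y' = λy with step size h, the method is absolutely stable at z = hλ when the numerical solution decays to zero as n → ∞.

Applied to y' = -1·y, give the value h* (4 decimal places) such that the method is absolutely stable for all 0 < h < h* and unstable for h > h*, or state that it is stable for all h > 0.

(-2.5127,0); λ=-1 ⇒ h* = 2.5127.

Set f=λy, z=hλ:
  order 3, 3-stage ⇒ R(z)=1+z+z^2/2+z^3/6
  (e.g. R(-0.62)=0.53248, |R|=0.53248)

Find x<0 with |R(x)|<1.
x=-0.62: |R|=0.5325
|R(-2.3)|=0.6828 |R(-1.1)|=0.2832 |R(-0.74)|=0.4663
Bisect:
  x_lo=-3.1684 |R|=2.4501  x_hi=-0.1644 |R|=0.8484
  mid=-1.66637 |R|=0.04917 →hi
  mid=-2.41738 |R|=0.84993 →hi
  mid=-2.79288 |R|=1.52361 →lo
  mid=-2.60513 |R|=1.15848 →lo
  mid=-2.51125 |R|=0.99754 →hi
  mid=-2.55819 |R|=1.07630 →lo
  mid=-2.53472 |R|=1.03650 →lo
  mid=-2.52299 |R|=1.01692 →lo
  ...
  [-2.51290,-2.51272] ⇒ x*=-2.5127
Interval (-2.5127, 0).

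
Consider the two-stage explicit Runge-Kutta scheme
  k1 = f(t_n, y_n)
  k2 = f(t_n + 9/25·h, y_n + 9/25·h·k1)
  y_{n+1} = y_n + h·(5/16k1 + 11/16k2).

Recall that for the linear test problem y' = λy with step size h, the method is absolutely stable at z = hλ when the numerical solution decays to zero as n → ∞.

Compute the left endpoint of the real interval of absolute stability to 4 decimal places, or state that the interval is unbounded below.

z* = -4.0404.

On y'=λy, z=hλ:
  k1=λy_n ⇒ h·k1=z·y_n;  k2=λ(1+9/25z)y_n ⇒ h·k2=z(1+9/25z)y_n
  y_{n+1}/y_n = 1 + 5/16z + 11/16z(1+9/25z) = 1 + z + 99/400z²
  so R(z) = 1 + z + 99/400z².

Need |R(x)|<1, x<0.
x=-0.94: |R|=0.2787
R=1: x+99/400x²=0 ⇒ x=−400/99=-4.0404; min R=1−1/(4·99/400)=-0.0101>−1
Confirm numerically:
  x=-3.752: |R|=0.73218 <1
  x=-3.722: |R|=0.70669 <1
  x=-3.294: |R|=0.39148 <1
  x=-2.946: |R|=0.20203 <1
  x=-4.479: |R|=1.48621 >1
  x=-4.067: |R|=1.02677 >1
Stable set (-4.0404, 0).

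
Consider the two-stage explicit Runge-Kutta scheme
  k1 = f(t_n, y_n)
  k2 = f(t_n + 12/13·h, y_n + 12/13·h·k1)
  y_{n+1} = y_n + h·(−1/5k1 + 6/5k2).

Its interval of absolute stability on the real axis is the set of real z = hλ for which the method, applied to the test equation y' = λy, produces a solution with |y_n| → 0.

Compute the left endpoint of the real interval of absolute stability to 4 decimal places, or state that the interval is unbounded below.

z* = -0.9028.

With y'=λy (z=hλ):
  k1=λy_n ⇒ h·k1=z·y_n;  k2=λ(1+12/13z)y_n ⇒ h·k2=z(1+12/13z)y_n
  y_{n+1}/y_n = 1 − 1/5z + 6/5z(1+12/13z) = 1 + z + 72/65z²
  ⇒ R(z) = 1 + z + 72/65z².

Need |R(x)|<1, x<0.
x=-0.81: |R|=0.9168
R=1: x+72/65x²=0 ⇒ x=−65/72=-0.9028; min R=1−1/(4·72/65)=0.7743>−1
Confirm numerically:
  x=-0.836: |R|=0.93816 <1
  x=-0.738: |R|=0.86530 <1
  x=-0.385: |R|=0.77919 <1
  x=-1.316: |R|=1.60236 >1
  x=-1.289: |R|=1.55145 >1
So |R|<1 on (-0.9028, 0).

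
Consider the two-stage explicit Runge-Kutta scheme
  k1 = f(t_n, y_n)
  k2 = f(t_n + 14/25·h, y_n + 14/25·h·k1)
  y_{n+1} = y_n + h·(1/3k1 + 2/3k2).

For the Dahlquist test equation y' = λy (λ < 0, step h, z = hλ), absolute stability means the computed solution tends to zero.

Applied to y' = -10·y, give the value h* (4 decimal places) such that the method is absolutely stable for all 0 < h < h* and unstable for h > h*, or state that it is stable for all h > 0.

Test eqn y'=λy, z=hλ:
  k1=λy_n ⇒ h·k1=z·y_n;  k2=λ(1+14/25z)y_n ⇒ h·k2=z(1+14/25z)y_n
  y_{n+1}/y_n = 1 + 1/3z + 2/3z(1+14/25z) = 1 + z + 28/75z²
  so R(z) = 1 + z + 28/75z².

Boundary: |R(x)|=1, x<0.
x=-0.92: |R|=0.3960
R=1: x+28/75x²=0 ⇒ x=−75/28=-2.6786; min R=1−1/(4·28/75)=0.3304>−1
Confirm numerically:
  x=-2.610: |R|=0.93318 <1
  x=-2.599: |R|=0.92279 <1
  x=-2.262: |R|=0.64821 <1
  x=-2.166: |R|=0.58551 <1
  x=-2.965: |R|=1.31706 >1
  x=-2.804: |R|=1.13130 >1
Stable set (-2.6786, 0).

(-2.6786,0); λ=-10 ⇒ h* = (75/28)/10 = 0.2679.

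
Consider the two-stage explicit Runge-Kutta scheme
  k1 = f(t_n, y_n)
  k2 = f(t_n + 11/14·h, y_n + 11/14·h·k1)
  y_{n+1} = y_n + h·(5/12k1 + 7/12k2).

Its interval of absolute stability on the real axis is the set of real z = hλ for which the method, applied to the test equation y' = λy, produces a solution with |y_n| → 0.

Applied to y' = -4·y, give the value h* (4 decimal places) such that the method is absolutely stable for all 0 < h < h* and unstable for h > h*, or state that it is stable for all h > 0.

(-2.1818,0); λ=-4 ⇒ h* = (24/11)/4 = 0.5455.

Set f=λy, z=hλ:
  k1=λy_n ⇒ h·k1=z·y_n;  k2=λ(1+11/14z)y_n ⇒ h·k2=z(1+11/14z)y_n
  y_{n+1}/y_n = 1 + 5/12z + 7/12z(1+11/14z) = 1 + z + 11/24z²
  R(z) = 1 + z + 11/24z².

Need |R(x)|<1, x<0.
x=-0.44: |R|=0.6487
R=1: x+11/24x²=0 ⇒ x=−24/11=-2.1818; min R=1−1/(4·11/24)=0.4545>−1
Confirm numerically:
  x=-1.939: |R|=0.78421 <1
  x=-1.733: |R|=0.64351 <1
  x=-1.637: |R|=0.59123 <1
  x=-1.424: |R|=0.50540 <1
  x=-2.699: |R|=1.63978 >1
  x=-2.595: |R|=1.49143 >1
  x=-2.562: |R|=1.44643 >1
Interval (-2.1818, 0).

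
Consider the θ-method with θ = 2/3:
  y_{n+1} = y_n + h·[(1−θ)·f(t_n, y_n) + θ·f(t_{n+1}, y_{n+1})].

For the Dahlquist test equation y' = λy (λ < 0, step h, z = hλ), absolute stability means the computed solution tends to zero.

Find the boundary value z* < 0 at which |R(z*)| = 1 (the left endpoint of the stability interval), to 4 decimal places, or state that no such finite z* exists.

Set f=λy, z=hλ:
  y_{n+1} = y_n + z·[1/3·y_n + 2/3·y_{n+1}] ⇒ (1 − 2/3z)y_{n+1} = (1 + 1/3z)y_n
  R(z) = (1 + 1/3z)/(1 − 2/3z).

Find x<0 with |R(x)|<1.
x=-0.42: |R|=0.6719
x=-2: |R|=0.1429
x=-10: |R|=0.3043
x=-100: |R|=0.4778
θ=2/3≥1/2 ⇒ |1+1/3x|<|1−2/3x| ∀x<0 ⇒ stable on all of ℝ⁻.

unbounded; (−∞, 0).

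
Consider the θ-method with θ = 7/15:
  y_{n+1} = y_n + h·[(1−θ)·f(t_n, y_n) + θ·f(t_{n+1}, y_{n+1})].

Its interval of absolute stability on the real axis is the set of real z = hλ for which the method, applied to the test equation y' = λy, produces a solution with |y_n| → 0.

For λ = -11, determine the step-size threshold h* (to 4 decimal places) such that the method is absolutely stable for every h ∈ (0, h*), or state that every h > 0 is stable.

(-30.0000,0); λ=-11 ⇒ h* = (30)/11 = 2.7273.

On y'=λy, z=hλ:
  y_{n+1} = y_n + z·[8/15·y_n + 7/15·y_{n+1}] ⇒ (1 − 7/15z)y_{n+1} = (1 + 8/15z)y_n
  R(z) = (1 + 8/15z)/(1 − 7/15z).

Need |R(x)|<1, x<0.
x=-1.61: |R|=0.0807
R=−1: 1+8/15x = −1+7/15x ⇒ -1/15x=2 ⇒ x=2/(-1/15)=-30.0000
Confirm numerically:
  x=-29.815: |R|=0.99917 <1
  x=-27.306: |R|=0.98693 <1
  x=-22.675: |R|=0.95784 <1
  x=-15.017: |R|=0.87527 <1
  x=-30.492: |R|=1.00215 >1
  x=-30.383: |R|=1.00168 >1
Stable set (-30.0000, 0).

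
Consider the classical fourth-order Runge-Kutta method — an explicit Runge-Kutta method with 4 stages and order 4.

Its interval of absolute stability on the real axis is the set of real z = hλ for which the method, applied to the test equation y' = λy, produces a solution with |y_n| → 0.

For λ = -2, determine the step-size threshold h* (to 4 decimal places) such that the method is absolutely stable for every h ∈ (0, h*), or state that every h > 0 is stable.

Set f=λy, z=hλ:
  order 4, 4-stage ⇒ R(z)=1+z+z^2/2+z^3/6+z^4/24
  (e.g. R(-0.47)=0.62518, |R|=0.62518)

Need |R(x)|<1, x<0.
x=-0.47: |R|=0.6252
|R(-1.93)|=0.3124 |R(-1.4)|=0.2827 |R(-1.17)|=0.3256
Bisect:
  x_lo=-3.2929 |R|=2.0768  x_hi=-0.3383 |R|=0.7130
  mid=-1.81562 |R|=0.28787 →hi
  mid=-2.55428 |R|=0.70402 →hi
  mid=-2.92361 |R|=1.22936 →lo
  mid=-2.73894 |R|=0.93234 →hi
  mid=-2.83127 |R|=1.07157 →lo
  mid=-2.78511 |R|=0.99972 →hi
  mid=-2.80819 |R|=1.03508 →lo
  mid=-2.79665 |R|=1.01726 →lo
  mid=-2.79088 |R|=1.00845 →lo
  ...
  [-2.78547,-2.78529] ⇒ x*=-2.7853
Stable set (-2.7853, 0).

(-2.7853,0); λ=-2 ⇒ h* = 1.3926.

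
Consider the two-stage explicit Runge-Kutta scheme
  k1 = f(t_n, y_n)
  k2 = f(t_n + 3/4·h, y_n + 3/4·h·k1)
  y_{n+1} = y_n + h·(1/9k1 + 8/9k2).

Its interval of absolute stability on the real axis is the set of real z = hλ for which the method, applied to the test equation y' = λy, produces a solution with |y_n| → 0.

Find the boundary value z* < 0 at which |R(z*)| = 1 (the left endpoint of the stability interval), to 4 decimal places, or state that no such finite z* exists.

z* = -1.5000.

Test eqn y'=λy, z=hλ:
  k1=λy_n ⇒ h·k1=z·y_n;  k2=λ(1+3/4z)y_n ⇒ h·k2=z(1+3/4z)y_n
  y_{n+1}/y_n = 1 + 1/9z + 8/9z(1+3/4z) = 1 + z + 2/3z²
  Hence R(z) = 1 + z + 2/3z².

Solve |R(x)|<1 on ℝ⁻.
x=-1.52: |R|=1.0203
R=1: x+2/3x²=0 ⇒ x=−3/2=-1.5000; min R=1−1/(4·2/3)=0.6250>−1
Confirm numerically:
  x=-1.361: |R|=0.87388 <1
  x=-1.178: |R|=0.74712 <1
  x=-1.065: |R|=0.69115 <1
  x=-2.033: |R|=1.72239 >1
  x=-1.913: |R|=1.52671 >1
  x=-1.574: |R|=1.07765 >1
Stable set (-1.5000, 0).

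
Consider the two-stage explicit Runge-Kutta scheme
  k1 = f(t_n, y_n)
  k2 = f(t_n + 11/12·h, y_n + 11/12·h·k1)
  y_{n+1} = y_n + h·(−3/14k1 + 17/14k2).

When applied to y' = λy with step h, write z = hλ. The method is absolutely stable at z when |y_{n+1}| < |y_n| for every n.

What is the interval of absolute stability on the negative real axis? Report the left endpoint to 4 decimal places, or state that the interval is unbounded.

Test eqn y'=λy, z=hλ:
  k1=λy_n ⇒ h·k1=z·y_n;  k2=λ(1+11/12z)y_n ⇒ h·k2=z(1+11/12z)y_n
  y_{n+1}/y_n = 1 − 3/14z + 17/14z(1+11/12z) = 1 + z + 187/168z²
  ⇒ R(z) = 1 + z + 187/168z².

Solve |R(x)|<1 on ℝ⁻.
x=-1.45: |R|=1.8903
R=1: x+187/168x²=0 ⇒ x=−168/187=-0.8984; min R=1−1/(4·187/168)=0.7754>−1
Confirm numerically:
  x=-0.618: |R|=0.80712 <1
  x=-0.444: |R|=0.77543 <1
  x=-0.428: |R|=0.77590 <1
  x=-1.395: |R|=1.77111 >1
  x=-1.024: |R|=1.14316 >1
  x=-1.005: |R|=1.11925 >1
So |R|<1 on (-0.8984, 0).

(-0.8984, 0).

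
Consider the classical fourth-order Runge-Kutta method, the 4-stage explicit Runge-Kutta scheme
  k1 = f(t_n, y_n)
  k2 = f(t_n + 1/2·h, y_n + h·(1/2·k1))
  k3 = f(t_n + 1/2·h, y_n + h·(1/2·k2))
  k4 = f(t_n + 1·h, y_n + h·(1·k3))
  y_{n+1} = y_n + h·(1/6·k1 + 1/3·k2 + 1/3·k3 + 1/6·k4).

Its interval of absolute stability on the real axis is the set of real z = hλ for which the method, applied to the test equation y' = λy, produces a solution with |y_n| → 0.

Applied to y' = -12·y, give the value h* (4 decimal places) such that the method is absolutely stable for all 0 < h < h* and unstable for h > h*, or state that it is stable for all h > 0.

Test eqn y'=λy, z=hλ:
  order 4, 4-stage ⇒ R(z)=1+z+z^2/2+z^3/6+z^4/24
  (e.g. R(-1.78)=0.28252, |R|=0.28252)

Solve |R(x)|<1 on ℝ⁻.
x=-1.78: |R|=0.2825
|R(-2.69)|=0.8656 |R(-1.29)|=0.2997 |R(-1.03)|=0.3652
Bisect:
  x_lo=-3.5713 |R|=2.9922  x_hi=-0.1416 |R|=0.8680
  mid=-1.85646 |R|=0.29531 →hi
  mid=-2.71388 |R|=0.89756 →hi
  mid=-3.14259 |R|=1.68658 →lo
  mid=-2.92823 |R|=1.23778 →lo
  mid=-2.82106 |R|=1.05527 →lo
  mid=-2.76747 |R|=0.97346 →hi
  mid=-2.79426 |R|=1.01361 →lo
  mid=-2.78086 |R|=0.99334 →hi
  ...
  [-2.78547,-2.78526] ⇒ x*=-2.7853
Stable set (-2.7853, 0).

(-2.7853,0); λ=-12 ⇒ h* = 0.2321.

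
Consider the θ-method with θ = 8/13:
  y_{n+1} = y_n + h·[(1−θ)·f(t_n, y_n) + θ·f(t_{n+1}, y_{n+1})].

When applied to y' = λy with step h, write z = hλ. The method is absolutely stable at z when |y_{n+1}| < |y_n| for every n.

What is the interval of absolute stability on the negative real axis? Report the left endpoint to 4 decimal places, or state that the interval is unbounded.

(−∞, 0) — no finite endpoint.

With y'=λy (z=hλ):
  y_{n+1} = y_n + z·[5/13·y_n + 8/13·y_{n+1}] ⇒ (1 − 8/13z)y_{n+1} = (1 + 5/13z)y_n
  ⇒ R(z) = (1 + 5/13z)/(1 − 8/13z).

Boundary: |R(x)|=1, x<0.
x=-0.74: |R|=0.4915
x=-2: |R|=0.1034
x=-10: |R|=0.3978
x=-100: |R|=0.5990
θ=8/13≥1/2 ⇒ |1+5/13x|<|1−8/13x| ∀x<0 ⇒ interval (−∞,0).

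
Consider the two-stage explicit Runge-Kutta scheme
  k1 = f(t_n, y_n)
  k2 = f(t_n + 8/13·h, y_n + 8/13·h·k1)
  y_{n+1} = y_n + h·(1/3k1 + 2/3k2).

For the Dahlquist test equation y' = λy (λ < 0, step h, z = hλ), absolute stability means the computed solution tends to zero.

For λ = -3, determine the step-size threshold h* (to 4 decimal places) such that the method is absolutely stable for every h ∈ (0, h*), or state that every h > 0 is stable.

On y'=λy, z=hλ:
  k1=λy_n ⇒ h·k1=z·y_n;  k2=λ(1+8/13z)y_n ⇒ h·k2=z(1+8/13z)y_n
  y_{n+1}/y_n = 1 + 1/3z + 2/3z(1+8/13z) = 1 + z + 16/39z²
  Hence R(z) = 1 + z + 16/39z².

Boundary: |R(x)|=1, x<0.
x=-0.84: |R|=0.4495
R=1: x+16/39x²=0 ⇒ x=−39/16=-2.4375; min R=1−1/(4·16/39)=0.3906>−1
Confirm numerically:
  x=-2.374: |R|=0.93815 <1
  x=-1.767: |R|=0.51394 <1
  x=-1.469: |R|=0.41632 <1
  x=-2.772: |R|=1.38040 >1
  x=-2.655: |R|=1.23691 >1
So |R|<1 on (-2.4375, 0).

(-2.4375,0); λ=-3 ⇒ h* = (39/16)/3 = 0.8125.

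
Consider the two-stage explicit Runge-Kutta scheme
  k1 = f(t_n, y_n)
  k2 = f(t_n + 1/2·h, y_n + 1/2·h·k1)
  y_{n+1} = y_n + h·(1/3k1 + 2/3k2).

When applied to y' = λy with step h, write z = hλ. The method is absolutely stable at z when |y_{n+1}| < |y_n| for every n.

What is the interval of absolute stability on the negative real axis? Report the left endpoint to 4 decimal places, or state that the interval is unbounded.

On y'=λy, z=hλ:
  k1=λy_n ⇒ h·k1=z·y_n;  k2=λ(1+1/2z)y_n ⇒ h·k2=z(1+1/2z)y_n
  y_{n+1}/y_n = 1 + 1/3z + 2/3z(1+1/2z) = 1 + z + 1/3z²
  so R(z) = 1 + z + 1/3z².

Solve |R(x)|<1 on ℝ⁻.
x=-1.01: |R|=0.3300
R=1: x+1/3x²=0 ⇒ x=−3=-3.0000; min R=1−1/(4·1/3)=0.2500>−1
Confirm numerically:
  x=-2.886: |R|=0.89033 <1
  x=-1.924: |R|=0.30993 <1
  x=-1.715: |R|=0.26541 <1
  x=-1.267: |R|=0.26810 <1
  x=-3.575: |R|=1.68521 >1
  x=-3.171: |R|=1.18075 >1
Stable set (-3.0000, 0).

z∈(-3.0000,0).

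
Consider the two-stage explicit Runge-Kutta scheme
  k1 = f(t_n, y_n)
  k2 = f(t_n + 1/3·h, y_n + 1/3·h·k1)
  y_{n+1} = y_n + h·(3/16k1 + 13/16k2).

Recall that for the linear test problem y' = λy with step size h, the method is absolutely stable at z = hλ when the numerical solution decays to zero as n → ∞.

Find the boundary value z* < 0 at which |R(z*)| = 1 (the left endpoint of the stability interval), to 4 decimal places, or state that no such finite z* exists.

With y'=λy (z=hλ):
  k1=λy_n ⇒ h·k1=z·y_n;  k2=λ(1+1/3z)y_n ⇒ h·k2=z(1+1/3z)y_n
  y_{n+1}/y_n = 1 + 3/16z + 13/16z(1+1/3z) = 1 + z + 13/48z²
  so R(z) = 1 + z + 13/48z².

Solve |R(x)|<1 on ℝ⁻.
x=-0.62: |R|=0.4841
R=1: x+13/48x²=0 ⇒ x=−48/13=-3.6923; min R=1−1/(4·13/48)=0.0769>−1
Confirm numerically:
  x=-3.481: |R|=0.80079 <1
  x=-2.566: |R|=0.21726 <1
  x=-2.365: |R|=0.14983 <1
  x=-3.910: |R|=1.23053 >1
  x=-3.819: |R|=1.13104 >1
So |R|<1 on (-3.6923, 0).

z* = -3.6923.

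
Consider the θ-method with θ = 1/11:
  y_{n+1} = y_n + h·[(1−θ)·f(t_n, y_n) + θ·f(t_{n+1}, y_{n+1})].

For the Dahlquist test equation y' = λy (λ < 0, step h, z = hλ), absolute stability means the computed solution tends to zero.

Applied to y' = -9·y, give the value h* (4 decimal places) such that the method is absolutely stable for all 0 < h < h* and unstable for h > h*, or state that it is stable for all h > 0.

With y'=λy (z=hλ):
  y_{n+1} = y_n + z·[10/11·y_n + 1/11·y_{n+1}] ⇒ (1 − 1/11z)y_{n+1} = (1 + 10/11z)y_n
  ⇒ R(z) = (1 + 10/11z)/(1 − 1/11z).

Need |R(x)|<1, x<0.
x=-1.25: |R|=0.1224
R=−1: 1+10/11x = −1+1/11x ⇒ -9/11x=2 ⇒ x=2/(-9/11)=-2.4444
Confirm numerically:
  x=-1.988: |R|=0.68371 <1
  x=-1.621: |R|=0.41280 <1
  x=-1.190: |R|=0.07383 <1
  x=-0.988: |R|=0.09343 <1
  x=-2.930: |R|=1.31371 >1
  x=-2.625: |R|=1.11927 >1
So |R|<1 on (-2.4444, 0).

(-2.4444,0); λ=-9 ⇒ h* = (22/9)/9 = 0.2716.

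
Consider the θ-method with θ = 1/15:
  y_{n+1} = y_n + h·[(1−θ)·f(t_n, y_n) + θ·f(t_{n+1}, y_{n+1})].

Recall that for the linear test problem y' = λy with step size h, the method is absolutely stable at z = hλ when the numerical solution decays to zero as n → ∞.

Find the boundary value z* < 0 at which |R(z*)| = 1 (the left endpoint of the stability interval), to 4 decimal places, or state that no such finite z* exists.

z* = -2.3077.

On y'=λy, z=hλ:
  y_{n+1} = y_n + z·[14/15·y_n + 1/15·y_{n+1}] ⇒ (1 − 1/15z)y_{n+1} = (1 + 14/15z)y_n
  so R(z) = (1 + 14/15z)/(1 − 1/15z).

Need |R(x)|<1, x<0.
x=-1.42: |R|=0.2972
R=−1: 1+14/15x = −1+1/15x ⇒ -13/15x=2 ⇒ x=2/(-13/15)=-2.3077
Confirm numerically:
  x=-2.031: |R|=0.78880 <1
  x=-1.170: |R|=0.08534 <1
  x=-0.967: |R|=0.09156 <1
  x=-2.822: |R|=1.37515 >1
  x=-2.649: |R|=1.25140 >1
  x=-2.382: |R|=1.05557 >1
So |R|<1 on (-2.3077, 0).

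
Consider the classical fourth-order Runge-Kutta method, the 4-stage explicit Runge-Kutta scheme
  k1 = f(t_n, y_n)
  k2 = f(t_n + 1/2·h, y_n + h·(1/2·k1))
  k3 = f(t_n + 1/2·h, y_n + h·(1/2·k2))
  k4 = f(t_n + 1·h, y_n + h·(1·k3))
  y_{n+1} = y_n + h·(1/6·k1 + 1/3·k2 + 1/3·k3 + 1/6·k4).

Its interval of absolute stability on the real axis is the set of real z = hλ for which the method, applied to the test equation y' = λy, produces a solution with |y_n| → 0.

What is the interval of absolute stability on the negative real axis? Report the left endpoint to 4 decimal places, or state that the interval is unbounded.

Set f=λy, z=hλ:
  order 4, 4-stage ⇒ R(z)=1+z+z^2/2+z^3/6+z^4/24
  (e.g. R(-1.52)=0.27231, |R|=0.27231)

Find x<0 with |R(x)|<1.
x=-1.52: |R|=0.2723
|R(-3.03)|=1.4361 |R(-1.88)|=0.3003 |R(-1.78)|=0.2825
Bisect:
  x_lo=-3.0854 |R|=1.5552  x_hi=-0.1691 |R|=0.8444
  mid=-1.62728 |R|=0.27073 →hi
  mid=-2.35635 |R|=0.52382 →hi
  mid=-2.72088 |R|=0.90715 →hi
  mid=-2.90315 |R|=1.19273 →lo
  mid=-2.81202 |R|=1.04104 →lo
  mid=-2.76645 |R|=0.97196 →hi
  mid=-2.78923 |R|=1.00596 →lo
  mid=-2.77784 |R|=0.98882 →hi
  ...
  [-2.78532,-2.78514] ⇒ x*=-2.7853
Stable set (-2.7853, 0).

z∈(-2.7853,0).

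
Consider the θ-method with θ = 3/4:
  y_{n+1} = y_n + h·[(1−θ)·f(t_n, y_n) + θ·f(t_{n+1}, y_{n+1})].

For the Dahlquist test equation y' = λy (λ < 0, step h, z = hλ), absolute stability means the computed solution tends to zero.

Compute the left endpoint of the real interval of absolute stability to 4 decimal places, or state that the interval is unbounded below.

With y'=λy (z=hλ):
  y_{n+1} = y_n + z·[1/4·y_n + 3/4·y_{n+1}] ⇒ (1 − 3/4z)y_{n+1} = (1 + 1/4z)y_n
  R(z) = (1 + 1/4z)/(1 − 3/4z).

Find x<0 with |R(x)|<1.
x=-0.61: |R|=0.5815
x=-2: |R|=0.2000
x=-10: |R|=0.1765
x=-100: |R|=0.3158
θ=3/4≥1/2 ⇒ |1+1/4x|<|1−3/4x| ∀x<0 ⇒ interval (−∞,0).

(−∞, 0) — no finite endpoint.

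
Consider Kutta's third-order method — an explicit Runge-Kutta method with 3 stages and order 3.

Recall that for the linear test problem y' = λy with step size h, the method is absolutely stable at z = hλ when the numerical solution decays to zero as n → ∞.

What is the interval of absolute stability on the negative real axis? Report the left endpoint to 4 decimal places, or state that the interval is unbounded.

On y'=λy, z=hλ:
  order 3, 3-stage ⇒ R(z)=1+z+z^2/2+z^3/6
  (e.g. R(-1.74)=-0.10420, |R|=0.10420)

Solve |R(x)|<1 on ℝ⁻.
x=-1.74: |R|=0.1042
|R(-2.26)|=0.6301 |R(-2.1)|=0.4385 |R(-1.03)|=0.3183
Bisect:
  x_lo=-2.8547 |R|=1.6574  x_hi=-0.1142 |R|=0.8921
  mid=-1.48448 |R|=0.07214 →hi
  mid=-2.16961 |R|=0.51814 →hi
  mid=-2.51217 |R|=0.99906 →hi
  mid=-2.68346 |R|=1.30355 →lo
  mid=-2.59782 |R|=1.14545 →lo
  mid=-2.55499 |R|=1.07083 →lo
  mid=-2.53358 |R|=1.03459 →lo
  mid=-2.52288 |R|=1.01674 →lo
  mid=-2.51753 |R|=1.00788 →lo
  ...
  [-2.51284,-2.51268] ⇒ x*=-2.5127
So |R|<1 on (-2.5127, 0).

(-2.5127, 0).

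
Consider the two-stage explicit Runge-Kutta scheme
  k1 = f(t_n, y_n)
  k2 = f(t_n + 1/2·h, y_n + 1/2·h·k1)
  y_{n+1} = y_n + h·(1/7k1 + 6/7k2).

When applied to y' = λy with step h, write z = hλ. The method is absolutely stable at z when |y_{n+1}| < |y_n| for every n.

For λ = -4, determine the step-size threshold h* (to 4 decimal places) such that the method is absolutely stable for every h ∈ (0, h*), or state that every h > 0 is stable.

(-2.3333,0); λ=-4 ⇒ h* = (7/3)/4 = 0.5833.

With y'=λy (z=hλ):
  k1=λy_n ⇒ h·k1=z·y_n;  k2=λ(1+1/2z)y_n ⇒ h·k2=z(1+1/2z)y_n
  y_{n+1}/y_n = 1 + 1/7z + 6/7z(1+1/2z) = 1 + z + 3/7z²
  R(z) = 1 + z + 3/7z².

Find x<0 with |R(x)|<1.
x=-0.92: |R|=0.4427
R=1: x+3/7x²=0 ⇒ x=−7/3=-2.3333; min R=1−1/(4·3/7)=0.4167>−1
Confirm numerically:
  x=-2.027: |R|=0.73388 <1
  x=-1.989: |R|=0.70648 <1
  x=-1.078: |R|=0.42004 <1
  x=-0.962: |R|=0.43462 <1
  x=-2.735: |R|=1.47081 >1
  x=-2.518: |R|=1.19928 >1
  x=-2.418: |R|=1.08774 >1
Stable set (-2.3333, 0).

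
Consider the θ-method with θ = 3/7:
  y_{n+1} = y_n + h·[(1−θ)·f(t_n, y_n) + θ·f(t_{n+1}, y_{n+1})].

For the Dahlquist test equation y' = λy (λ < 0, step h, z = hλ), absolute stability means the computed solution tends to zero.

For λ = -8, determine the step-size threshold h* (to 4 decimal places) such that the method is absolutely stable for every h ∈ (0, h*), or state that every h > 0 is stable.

With y'=λy (z=hλ):
  y_{n+1} = y_n + z·[4/7·y_n + 3/7·y_{n+1}] ⇒ (1 − 3/7z)y_{n+1} = (1 + 4/7z)y_n
  so R(z) = (1 + 4/7z)/(1 − 3/7z).

Solve |R(x)|<1 on ℝ⁻.
x=-0.98: |R|=0.3099
R=−1: 1+4/7x = −1+3/7x ⇒ -1/7x=2 ⇒ x=2/(-1/7)=-14.0000
Confirm numerically:
  x=-11.868: |R|=0.94996 <1
  x=-10.774: |R|=0.91796 <1
  x=-6.308: |R|=0.70329 <1
  x=-5.971: |R|=0.67772 <1
  x=-14.196: |R|=1.00395 >1
  x=-14.179: |R|=1.00361 >1
Stable set (-14.0000, 0).

(-14.0000,0); λ=-8 ⇒ h* = (14)/8 = 1.7500.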